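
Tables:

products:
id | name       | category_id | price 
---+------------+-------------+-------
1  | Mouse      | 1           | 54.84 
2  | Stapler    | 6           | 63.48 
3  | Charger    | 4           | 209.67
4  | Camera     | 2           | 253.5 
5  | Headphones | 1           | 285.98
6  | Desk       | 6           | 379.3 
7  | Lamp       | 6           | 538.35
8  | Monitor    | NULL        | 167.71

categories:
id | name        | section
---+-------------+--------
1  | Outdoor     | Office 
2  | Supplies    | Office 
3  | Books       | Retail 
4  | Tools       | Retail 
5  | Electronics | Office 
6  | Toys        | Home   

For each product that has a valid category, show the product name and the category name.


INNER JOIN keeps only products rows whose category_id matches an id in categories. Walk through each product:
  - product 1 (Mouse): category_id=1 -> matches Outdoor
  - product 2 (Stapler): category_id=6 -> matches Toys
  - product 3 (Charger): category_id=4 -> matches Tools
  - product 4 (Camera): category_id=2 -> matches Supplies
  - product 5 (Headphones): category_id=1 -> matches Outdoor
  - product 6 (Desk): category_id=6 -> matches Toys
  - product 7 (Lamp): category_id=6 -> matches Toys
  - product 8 (Monitor): category_id=NULL, no match -> dropped
So 1 of 8 rows is dropped.

SQL:
SELECT a.name, b.name AS category
FROM products a
INNER JOIN categories b ON a.category_id = b.id

Result:
name       | category
-----------+---------
Mouse      | Outdoor 
Stapler    | Toys    
Charger    | Tools   
Camera     | Supplies
Headphones | Outdoor 
Desk       | Toys    
Lamp       | Toys    


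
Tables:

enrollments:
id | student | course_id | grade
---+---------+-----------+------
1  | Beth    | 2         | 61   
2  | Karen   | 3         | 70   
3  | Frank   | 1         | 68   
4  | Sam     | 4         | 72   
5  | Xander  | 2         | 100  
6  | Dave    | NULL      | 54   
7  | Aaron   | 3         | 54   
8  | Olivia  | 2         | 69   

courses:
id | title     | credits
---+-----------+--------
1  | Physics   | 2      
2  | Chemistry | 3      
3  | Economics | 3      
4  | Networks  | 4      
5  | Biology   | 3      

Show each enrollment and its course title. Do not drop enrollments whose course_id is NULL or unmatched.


LEFT JOIN keeps every row from enrollments (the left table); where course_id has no match in courses, the course columns become NULL. Walk through each enrollment:
  - enrollment 1 (Beth): course_id=2 -> matches Chemistry
  - enrollment 2 (Karen): course_id=3 -> matches Economics
  - enrollment 3 (Frank): course_id=1 -> matches Physics
  - enrollment 4 (Sam): course_id=4 -> matches Networks
  - enrollment 5 (Xander): course_id=2 -> matches Chemistry
  - enrollment 6 (Dave): course_id=NULL, no match -> kept with NULL
  - enrollment 7 (Aaron): course_id=3 -> matches Economics
  - enrollment 8 (Olivia): course_id=2 -> matches Chemistry
All 8 rows appear; 1 has NULL course.

SQL:
SELECT a.student, b.title AS course
FROM enrollments a
LEFT JOIN courses b ON a.course_id = b.id

Result:
student | course   
--------+----------
Beth    | Chemistry
Karen   | Economics
Frank   | Physics  
Sam     | Networks 
Xander  | Chemistry
Dave    | NULL     
Aaron   | Economics
Olivia  | Chemistry


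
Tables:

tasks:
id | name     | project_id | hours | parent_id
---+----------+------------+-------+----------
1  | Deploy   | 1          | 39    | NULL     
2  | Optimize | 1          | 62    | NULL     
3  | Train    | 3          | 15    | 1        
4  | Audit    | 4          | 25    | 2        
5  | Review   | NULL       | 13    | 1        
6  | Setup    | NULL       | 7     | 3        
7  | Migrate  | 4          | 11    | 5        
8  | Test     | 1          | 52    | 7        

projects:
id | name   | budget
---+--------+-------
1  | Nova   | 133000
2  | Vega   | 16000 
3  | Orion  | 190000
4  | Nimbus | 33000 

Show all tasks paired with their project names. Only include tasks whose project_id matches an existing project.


INNER JOIN keeps only tasks rows whose project_id matches an id in projects. Walk through each task:
  - task 1 (Deploy): project_id=1 -> matches Nova
  - task 2 (Optimize): project_id=1 -> matches Nova
  - task 3 (Train): project_id=3 -> matches Orion
  - task 4 (Audit): project_id=4 -> matches Nimbus
  - task 5 (Review): project_id=NULL, no match -> dropped
  - task 6 (Setup): project_id=NULL, no match -> dropped
  - task 7 (Migrate): project_id=4 -> matches Nimbus
  - task 8 (Test): project_id=1 -> matches Nova
So 2 of 8 rows are dropped.

SQL:
SELECT a.name, b.name AS project
FROM tasks a
INNER JOIN projects b ON a.project_id = b.id

Result:
name     | project
---------+--------
Deploy   | Nova   
Optimize | Nova   
Train    | Orion  
Audit    | Nimbus 
Migrate  | Nimbus 
Test     | Nova   


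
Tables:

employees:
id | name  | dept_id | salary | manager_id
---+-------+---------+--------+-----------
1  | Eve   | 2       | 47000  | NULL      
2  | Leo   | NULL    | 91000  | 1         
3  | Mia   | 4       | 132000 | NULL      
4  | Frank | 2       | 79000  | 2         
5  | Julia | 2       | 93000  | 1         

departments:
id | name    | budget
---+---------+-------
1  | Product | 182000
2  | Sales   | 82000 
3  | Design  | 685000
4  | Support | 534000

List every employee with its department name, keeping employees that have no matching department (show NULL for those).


LEFT JOIN keeps every row from employees (the left table); where dept_id has no match in departments, the department columns become NULL. Walk through each employee:
  - employee 1 (Eve): dept_id=2 -> matches Sales
  - employee 2 (Leo): dept_id=NULL, no match -> kept with NULL
  - employee 3 (Mia): dept_id=4 -> matches Support
  - employee 4 (Frank): dept_id=2 -> matches Sales
  - employee 5 (Julia): dept_id=2 -> matches Sales
All 5 rows appear; 1 has NULL department.

SQL:
SELECT a.name, b.name AS department
FROM employees a
LEFT JOIN departments b ON a.dept_id = b.id

Result:
name  | department
------+-----------
Eve   | Sales     
Leo   | NULL      
Mia   | Support   
Frank | Sales     
Julia | Sales     


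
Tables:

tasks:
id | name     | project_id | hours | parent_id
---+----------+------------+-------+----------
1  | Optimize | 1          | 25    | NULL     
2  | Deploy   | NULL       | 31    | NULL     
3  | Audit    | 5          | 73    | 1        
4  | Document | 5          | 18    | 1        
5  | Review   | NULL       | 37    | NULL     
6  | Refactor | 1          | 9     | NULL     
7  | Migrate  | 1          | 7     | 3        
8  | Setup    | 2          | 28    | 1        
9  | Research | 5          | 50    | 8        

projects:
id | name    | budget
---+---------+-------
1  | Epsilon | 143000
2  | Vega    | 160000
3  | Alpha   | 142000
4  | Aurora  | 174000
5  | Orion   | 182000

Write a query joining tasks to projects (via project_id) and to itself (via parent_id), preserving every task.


Two LEFT JOINs from the same base table tasks: one to projects via project_id, one to tasks itself via parent_id. Both are LEFT so every task is preserved.
Match against projects:
  - task 1 (Optimize): project_id=1 -> matches Epsilon
  - task 2 (Deploy): project_id=NULL, no match -> kept with NULL
  - task 3 (Audit): project_id=5 -> matches Orion
  - task 4 (Document): project_id=5 -> matches Orion
  - task 5 (Review): project_id=NULL, no match -> kept with NULL
  - task 6 (Refactor): project_id=1 -> matches Epsilon
  - task 7 (Migrate): project_id=1 -> matches Epsilon
  - task 8 (Setup): project_id=2 -> matches Vega
  - task 9 (Research): project_id=5 -> matches Orion
Match against tasks (self):
  - task 1 (Optimize): parent_id=NULL -> NULL
  - task 2 (Deploy): parent_id=NULL -> NULL
  - task 3 (Audit): parent_id=1 -> Optimize
  - task 4 (Document): parent_id=1 -> Optimize
  - task 5 (Review): parent_id=NULL -> NULL
  - task 6 (Refactor): parent_id=NULL -> NULL
  - task 7 (Migrate): parent_id=3 -> Audit
  - task 8 (Setup): parent_id=1 -> Optimize
  - task 9 (Research): parent_id=8 -> Setup

SQL:
SELECT a.name, b.name AS project, c.name AS parent
FROM tasks a
LEFT JOIN projects b ON a.project_id = b.id
LEFT JOIN tasks c ON a.parent_id = c.id

Result:
name     | project | parent  
---------+---------+---------
Optimize | Epsilon | NULL    
Deploy   | NULL    | NULL    
Audit    | Orion   | Optimize
Document | Orion   | Optimize
Review   | NULL    | NULL    
Refactor | Epsilon | NULL    
Migrate  | Epsilon | Audit   
Setup    | Vega    | Optimize
Research | Orion   | Setup   


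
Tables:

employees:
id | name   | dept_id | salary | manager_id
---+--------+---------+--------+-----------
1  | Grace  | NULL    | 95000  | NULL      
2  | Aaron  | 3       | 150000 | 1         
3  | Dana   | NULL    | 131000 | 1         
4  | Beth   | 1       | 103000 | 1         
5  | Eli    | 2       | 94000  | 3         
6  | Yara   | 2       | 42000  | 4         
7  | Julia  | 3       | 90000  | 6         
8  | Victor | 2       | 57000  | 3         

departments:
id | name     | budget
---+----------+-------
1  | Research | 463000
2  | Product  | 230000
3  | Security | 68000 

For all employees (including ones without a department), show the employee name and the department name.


LEFT JOIN keeps every row from employees (the left table); where dept_id has no match in departments, the department columns become NULL. Walk through each employee:
  - employee 1 (Grace): dept_id=NULL, no match -> kept with NULL
  - employee 2 (Aaron): dept_id=3 -> matches Security
  - employee 3 (Dana): dept_id=NULL, no match -> kept with NULL
  - employee 4 (Beth): dept_id=1 -> matches Research
  - employee 5 (Eli): dept_id=2 -> matches Product
  - employee 6 (Yara): dept_id=2 -> matches Product
  - employee 7 (Julia): dept_id=3 -> matches Security
  - employee 8 (Victor): dept_id=2 -> matches Product
All 8 rows appear; 2 have NULL department.

SQL:
SELECT a.name, b.name AS department
FROM employees a
LEFT JOIN departments b ON a.dept_id = b.id

Result:
name   | department
-------+-----------
Grace  | NULL      
Aaron  | Security  
Dana   | NULL      
Beth   | Research  
Eli    | Product   
Yara   | Product   
Julia  | Security  
Victor | Product   


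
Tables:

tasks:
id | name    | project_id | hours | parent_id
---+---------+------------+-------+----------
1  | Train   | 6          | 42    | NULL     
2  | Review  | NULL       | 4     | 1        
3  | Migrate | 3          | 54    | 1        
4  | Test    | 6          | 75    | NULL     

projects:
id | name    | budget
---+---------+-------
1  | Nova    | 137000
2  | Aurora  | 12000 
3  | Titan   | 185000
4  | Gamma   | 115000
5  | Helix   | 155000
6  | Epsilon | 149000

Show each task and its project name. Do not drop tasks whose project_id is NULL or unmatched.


LEFT JOIN keeps every row from tasks (the left table); where project_id has no match in projects, the project columns become NULL. Walk through each task:
  - task 1 (Train): project_id=6 -> matches Epsilon
  - task 2 (Review): project_id=NULL, no match -> kept with NULL
  - task 3 (Migrate): project_id=3 -> matches Titan
  - task 4 (Test): project_id=6 -> matches Epsilon
All 4 rows appear; 1 has NULL project.

SQL:
SELECT a.name, b.name AS project
FROM tasks a
LEFT JOIN projects b ON a.project_id = b.id

Result:
name    | project
--------+--------
Train   | Epsilon
Review  | NULL   
Migrate | Titan  
Test    | Epsilon


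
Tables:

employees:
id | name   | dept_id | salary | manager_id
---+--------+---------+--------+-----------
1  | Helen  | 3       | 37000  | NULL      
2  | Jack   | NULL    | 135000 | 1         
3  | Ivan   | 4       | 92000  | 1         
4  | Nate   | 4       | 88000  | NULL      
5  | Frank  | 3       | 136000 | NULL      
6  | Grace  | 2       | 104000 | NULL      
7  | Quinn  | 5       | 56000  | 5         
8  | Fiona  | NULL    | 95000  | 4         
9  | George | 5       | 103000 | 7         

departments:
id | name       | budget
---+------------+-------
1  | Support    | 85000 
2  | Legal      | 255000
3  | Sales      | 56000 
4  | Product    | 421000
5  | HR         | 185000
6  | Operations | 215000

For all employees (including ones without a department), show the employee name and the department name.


LEFT JOIN keeps every row from employees (the left table); where dept_id has no match in departments, the department columns become NULL. Walk through each employee:
  - employee 1 (Helen): dept_id=3 -> matches Sales
  - employee 2 (Jack): dept_id=NULL, no match -> kept with NULL
  - employee 3 (Ivan): dept_id=4 -> matches Product
  - employee 4 (Nate): dept_id=4 -> matches Product
  - employee 5 (Frank): dept_id=3 -> matches Sales
  - employee 6 (Grace): dept_id=2 -> matches Legal
  - employee 7 (Quinn): dept_id=5 -> matches HR
  - employee 8 (Fiona): dept_id=NULL, no match -> kept with NULL
  - employee 9 (George): dept_id=5 -> matches HR
All 9 rows appear; 2 have NULL department.

SQL:
SELECT a.name, b.name AS department
FROM employees a
LEFT JOIN departments b ON a.dept_id = b.id

Result:
name   | department
-------+-----------
Helen  | Sales     
Jack   | NULL      
Ivan   | Product   
Nate   | Product   
Frank  | Sales     
Grace  | Legal     
Quinn  | HR        
Fiona  | NULL      
George | HR        


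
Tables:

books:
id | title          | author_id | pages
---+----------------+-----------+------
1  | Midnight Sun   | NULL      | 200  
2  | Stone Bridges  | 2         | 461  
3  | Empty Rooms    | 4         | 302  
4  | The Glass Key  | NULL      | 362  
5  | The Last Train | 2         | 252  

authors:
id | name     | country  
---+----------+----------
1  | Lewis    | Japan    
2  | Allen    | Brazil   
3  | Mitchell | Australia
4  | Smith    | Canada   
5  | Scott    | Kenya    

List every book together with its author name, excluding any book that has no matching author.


INNER JOIN keeps only books rows whose author_id matches an id in authors. Walk through each book:
  - book 1 (Midnight Sun): author_id=NULL, no match -> dropped
  - book 2 (Stone Bridges): author_id=2 -> matches Allen
  - book 3 (Empty Rooms): author_id=4 -> matches Smith
  - book 4 (The Glass Key): author_id=NULL, no match -> dropped
  - book 5 (The Last Train): author_id=2 -> matches Allen
So 2 of 5 rows are dropped.

SQL:
SELECT a.title, b.name AS author
FROM books a
INNER JOIN authors b ON a.author_id = b.id

Result:
title          | author
---------------+-------
Stone Bridges  | Allen 
Empty Rooms    | Smith 
The Last Train | Allen 


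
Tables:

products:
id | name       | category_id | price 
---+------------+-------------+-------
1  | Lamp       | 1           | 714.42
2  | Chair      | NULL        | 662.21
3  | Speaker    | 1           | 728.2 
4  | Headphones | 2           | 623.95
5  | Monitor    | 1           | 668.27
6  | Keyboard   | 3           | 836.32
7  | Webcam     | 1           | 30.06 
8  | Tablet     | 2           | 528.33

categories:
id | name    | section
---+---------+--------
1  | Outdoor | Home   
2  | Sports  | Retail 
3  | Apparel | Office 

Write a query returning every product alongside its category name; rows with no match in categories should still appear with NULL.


LEFT JOIN keeps every row from products (the left table); where category_id has no match in categories, the category columns become NULL. Walk through each product:
  - product 1 (Lamp): category_id=1 -> matches Outdoor
  - product 2 (Chair): category_id=NULL, no match -> kept with NULL
  - product 3 (Speaker): category_id=1 -> matches Outdoor
  - product 4 (Headphones): category_id=2 -> matches Sports
  - product 5 (Monitor): category_id=1 -> matches Outdoor
  - product 6 (Keyboard): category_id=3 -> matches Apparel
  - product 7 (Webcam): category_id=1 -> matches Outdoor
  - product 8 (Tablet): category_id=2 -> matches Sports
All 8 rows appear; 1 has NULL category.

SQL:
SELECT a.name, b.name AS category
FROM products a
LEFT JOIN categories b ON a.category_id = b.id

Result:
name       | category
-----------+---------
Lamp       | Outdoor 
Chair      | NULL    
Speaker    | Outdoor 
Headphones | Sports  
Monitor    | Outdoor 
Keyboard   | Apparel 
Webcam     | Outdoor 
Tablet     | Sports  


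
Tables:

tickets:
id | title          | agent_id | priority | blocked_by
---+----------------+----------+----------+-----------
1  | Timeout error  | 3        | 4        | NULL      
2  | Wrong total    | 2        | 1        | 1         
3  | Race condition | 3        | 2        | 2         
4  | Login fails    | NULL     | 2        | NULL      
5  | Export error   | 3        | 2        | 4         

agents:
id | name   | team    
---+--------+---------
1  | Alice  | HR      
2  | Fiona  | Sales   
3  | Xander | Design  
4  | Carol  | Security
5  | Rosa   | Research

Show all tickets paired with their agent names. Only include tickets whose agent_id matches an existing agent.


INNER JOIN keeps only tickets rows whose agent_id matches an id in agents. Walk through each ticket:
  - ticket 1 (Timeout error): agent_id=3 -> matches Xander
  - ticket 2 (Wrong total): agent_id=2 -> matches Fiona
  - ticket 3 (Race condition): agent_id=3 -> matches Xander
  - ticket 4 (Login fails): agent_id=NULL, no match -> dropped
  - ticket 5 (Export error): agent_id=3 -> matches Xander
So 1 of 5 rows is dropped.

SQL:
SELECT a.title, b.name AS agent
FROM tickets a
INNER JOIN agents b ON a.agent_id = b.id

Result:
title          | agent 
---------------+-------
Timeout error  | Xander
Wrong total    | Fiona 
Race condition | Xander
Export error   | Xander


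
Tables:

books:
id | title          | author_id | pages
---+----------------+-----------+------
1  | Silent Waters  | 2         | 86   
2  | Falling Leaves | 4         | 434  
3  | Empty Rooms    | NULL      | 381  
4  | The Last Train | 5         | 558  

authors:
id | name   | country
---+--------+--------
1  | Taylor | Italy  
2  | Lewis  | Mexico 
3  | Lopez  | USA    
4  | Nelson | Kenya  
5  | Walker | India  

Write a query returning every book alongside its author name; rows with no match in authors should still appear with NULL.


LEFT JOIN keeps every row from books (the left table); where author_id has no match in authors, the author columns become NULL. Walk through each book:
  - book 1 (Silent Waters): author_id=2 -> matches Lewis
  - book 2 (Falling Leaves): author_id=4 -> matches Nelson
  - book 3 (Empty Rooms): author_id=NULL, no match -> kept with NULL
  - book 4 (The Last Train): author_id=5 -> matches Walker
All 4 rows appear; 1 has NULL author.

SQL:
SELECT a.title, b.name AS author
FROM books a
LEFT JOIN authors b ON a.author_id = b.id

Result:
title          | author
---------------+-------
Silent Waters  | Lewis 
Falling Leaves | Nelson
Empty Rooms    | NULL  
The Last Train | Walker


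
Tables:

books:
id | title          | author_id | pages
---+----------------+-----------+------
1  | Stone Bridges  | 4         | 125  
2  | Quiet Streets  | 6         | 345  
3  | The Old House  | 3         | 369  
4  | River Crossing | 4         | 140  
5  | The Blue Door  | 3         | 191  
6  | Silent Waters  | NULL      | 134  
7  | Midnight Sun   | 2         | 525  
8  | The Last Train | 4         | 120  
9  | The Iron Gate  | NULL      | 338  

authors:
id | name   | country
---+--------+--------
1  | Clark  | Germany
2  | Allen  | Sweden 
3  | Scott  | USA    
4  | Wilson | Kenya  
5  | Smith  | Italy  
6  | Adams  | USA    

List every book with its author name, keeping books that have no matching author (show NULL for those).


LEFT JOIN keeps every row from books (the left table); where author_id has no match in authors, the author columns become NULL. Walk through each book:
  - book 1 (Stone Bridges): author_id=4 -> matches Wilson
  - book 2 (Quiet Streets): author_id=6 -> matches Adams
  - book 3 (The Old House): author_id=3 -> matches Scott
  - book 4 (River Crossing): author_id=4 -> matches Wilson
  - book 5 (The Blue Door): author_id=3 -> matches Scott
  - book 6 (Silent Waters): author_id=NULL, no match -> kept with NULL
  - book 7 (Midnight Sun): author_id=2 -> matches Allen
  - book 8 (The Last Train): author_id=4 -> matches Wilson
  - book 9 (The Iron Gate): author_id=NULL, no match -> kept with NULL
All 9 rows appear; 2 have NULL author.

SQL:
SELECT a.title, b.name AS author
FROM books a
LEFT JOIN authors b ON a.author_id = b.id

Result:
title          | author
---------------+-------
Stone Bridges  | Wilson
Quiet Streets  | Adams 
The Old House  | Scott 
River Crossing | Wilson
The Blue Door  | Scott 
Silent Waters  | NULL  
Midnight Sun   | Allen 
The Last Train | Wilson
The Iron Gate  | NULL  


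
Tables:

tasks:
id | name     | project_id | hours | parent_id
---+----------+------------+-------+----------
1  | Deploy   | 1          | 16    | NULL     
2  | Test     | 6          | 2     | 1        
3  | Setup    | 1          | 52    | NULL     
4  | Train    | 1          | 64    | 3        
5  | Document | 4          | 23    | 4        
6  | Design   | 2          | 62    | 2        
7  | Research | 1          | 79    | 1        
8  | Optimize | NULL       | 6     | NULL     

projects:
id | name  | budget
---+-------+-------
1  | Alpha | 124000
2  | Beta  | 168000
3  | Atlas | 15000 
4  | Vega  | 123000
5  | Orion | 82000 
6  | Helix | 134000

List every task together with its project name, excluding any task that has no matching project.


INNER JOIN keeps only tasks rows whose project_id matches an id in projects. Walk through each task:
  - task 1 (Deploy): project_id=1 -> matches Alpha
  - task 2 (Test): project_id=6 -> matches Helix
  - task 3 (Setup): project_id=1 -> matches Alpha
  - task 4 (Train): project_id=1 -> matches Alpha
  - task 5 (Document): project_id=4 -> matches Vega
  - task 6 (Design): project_id=2 -> matches Beta
  - task 7 (Research): project_id=1 -> matches Alpha
  - task 8 (Optimize): project_id=NULL, no match -> dropped
So 1 of 8 rows is dropped.

SQL:
SELECT a.name, b.name AS project
FROM tasks a
INNER JOIN projects b ON a.project_id = b.id

Result:
name     | project
---------+--------
Deploy   | Alpha  
Test     | Helix  
Setup    | Alpha  
Train    | Alpha  
Document | Vega   
Design   | Beta   
Research | Alpha  


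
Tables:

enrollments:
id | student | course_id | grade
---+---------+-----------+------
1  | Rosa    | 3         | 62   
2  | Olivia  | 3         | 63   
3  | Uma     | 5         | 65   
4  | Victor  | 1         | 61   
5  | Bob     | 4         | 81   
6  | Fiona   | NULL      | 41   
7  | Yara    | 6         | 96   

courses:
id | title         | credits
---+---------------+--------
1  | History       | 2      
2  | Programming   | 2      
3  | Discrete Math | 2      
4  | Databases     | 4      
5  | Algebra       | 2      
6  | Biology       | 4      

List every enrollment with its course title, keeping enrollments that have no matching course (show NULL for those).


LEFT JOIN keeps every row from enrollments (the left table); where course_id has no match in courses, the course columns become NULL. Walk through each enrollment:
  - enrollment 1 (Rosa): course_id=3 -> matches Discrete Math
  - enrollment 2 (Olivia): course_id=3 -> matches Discrete Math
  - enrollment 3 (Uma): course_id=5 -> matches Algebra
  - enrollment 4 (Victor): course_id=1 -> matches History
  - enrollment 5 (Bob): course_id=4 -> matches Databases
  - enrollment 6 (Fiona): course_id=NULL, no match -> kept with NULL
  - enrollment 7 (Yara): course_id=6 -> matches Biology
All 7 rows appear; 1 has NULL course.

SQL:
SELECT a.student, b.title AS course
FROM enrollments a
LEFT JOIN courses b ON a.course_id = b.id

Result:
student | course       
--------+--------------
Rosa    | Discrete Math
Olivia  | Discrete Math
Uma     | Algebra      
Victor  | History      
Bob     | Databases    
Fiona   | NULL         
Yara    | Biology      


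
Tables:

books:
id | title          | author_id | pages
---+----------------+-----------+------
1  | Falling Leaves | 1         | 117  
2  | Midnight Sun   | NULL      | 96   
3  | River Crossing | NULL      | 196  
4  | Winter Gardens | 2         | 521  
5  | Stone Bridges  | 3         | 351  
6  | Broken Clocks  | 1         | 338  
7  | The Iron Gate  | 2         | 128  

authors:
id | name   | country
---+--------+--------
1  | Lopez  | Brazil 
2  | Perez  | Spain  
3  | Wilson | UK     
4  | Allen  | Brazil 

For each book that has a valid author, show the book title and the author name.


INNER JOIN keeps only books rows whose author_id matches an id in authors. Walk through each book:
  - book 1 (Falling Leaves): author_id=1 -> matches Lopez
  - book 2 (Midnight Sun): author_id=NULL, no match -> dropped
  - book 3 (River Crossing): author_id=NULL, no match -> dropped
  - book 4 (Winter Gardens): author_id=2 -> matches Perez
  - book 5 (Stone Bridges): author_id=3 -> matches Wilson
  - book 6 (Broken Clocks): author_id=1 -> matches Lopez
  - book 7 (The Iron Gate): author_id=2 -> matches Perez
So 2 of 7 rows are dropped.

SQL:
SELECT a.title, b.name AS author
FROM books a
INNER JOIN authors b ON a.author_id = b.id

Result:
title          | author
---------------+-------
Falling Leaves | Lopez 
Winter Gardens | Perez 
Stone Bridges  | Wilson
Broken Clocks  | Lopez 
The Iron Gate  | Perez 


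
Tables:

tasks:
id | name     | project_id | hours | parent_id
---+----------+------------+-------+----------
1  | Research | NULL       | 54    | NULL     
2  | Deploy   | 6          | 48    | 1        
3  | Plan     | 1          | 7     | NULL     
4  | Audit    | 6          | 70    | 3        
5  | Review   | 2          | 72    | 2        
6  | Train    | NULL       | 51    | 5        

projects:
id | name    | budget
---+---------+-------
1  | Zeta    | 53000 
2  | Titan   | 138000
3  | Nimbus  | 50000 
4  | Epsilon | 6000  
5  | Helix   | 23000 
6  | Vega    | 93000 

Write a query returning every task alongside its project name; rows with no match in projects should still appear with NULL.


LEFT JOIN keeps every row from tasks (the left table); where project_id has no match in projects, the project columns become NULL. Walk through each task:
  - task 1 (Research): project_id=NULL, no match -> kept with NULL
  - task 2 (Deploy): project_id=6 -> matches Vega
  - task 3 (Plan): project_id=1 -> matches Zeta
  - task 4 (Audit): project_id=6 -> matches Vega
  - task 5 (Review): project_id=2 -> matches Titan
  - task 6 (Train): project_id=NULL, no match -> kept with NULL
All 6 rows appear; 2 have NULL project.

SQL:
SELECT a.name, b.name AS project
FROM tasks a
LEFT JOIN projects b ON a.project_id = b.id

Result:
name     | project
---------+--------
Research | NULL   
Deploy   | Vega   
Plan     | Zeta   
Audit    | Vega   
Review   | Titan  
Train    | NULL   


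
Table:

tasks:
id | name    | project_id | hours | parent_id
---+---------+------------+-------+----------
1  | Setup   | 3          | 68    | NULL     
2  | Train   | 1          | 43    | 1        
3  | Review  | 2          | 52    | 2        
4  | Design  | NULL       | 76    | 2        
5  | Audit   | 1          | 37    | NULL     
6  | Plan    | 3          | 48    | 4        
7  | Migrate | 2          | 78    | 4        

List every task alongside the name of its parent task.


This is a self-join: tasks is joined to a second copy of itself, matching each row's parent_id to another row's id. Use LEFT JOIN so rows with parent_id=NULL are kept.
  - task 1 (Setup): parent_id=NULL -> NULL
  - task 2 (Train): parent_id=1 -> Setup
  - task 3 (Review): parent_id=2 -> Train
  - task 4 (Design): parent_id=2 -> Train
  - task 5 (Audit): parent_id=NULL -> NULL
  - task 6 (Plan): parent_id=4 -> Design
  - task 7 (Migrate): parent_id=4 -> Design

SQL:
SELECT a.name AS item, b.name AS parent
FROM tasks a
LEFT JOIN tasks b ON a.parent_id = b.id

Result:
item    | parent
--------+-------
Setup   | NULL  
Train   | Setup 
Review  | Train 
Design  | Train 
Audit   | NULL  
Plan    | Design
Migrate | Design


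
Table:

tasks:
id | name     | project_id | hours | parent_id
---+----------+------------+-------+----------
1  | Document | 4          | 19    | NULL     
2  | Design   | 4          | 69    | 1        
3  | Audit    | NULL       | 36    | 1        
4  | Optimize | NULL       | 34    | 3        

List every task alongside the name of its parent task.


This is a self-join: tasks is joined to a second copy of itself, matching each row's parent_id to another row's id. Use LEFT JOIN so rows with parent_id=NULL are kept.
  - task 1 (Document): parent_id=NULL -> NULL
  - task 2 (Design): parent_id=1 -> Document
  - task 3 (Audit): parent_id=1 -> Document
  - task 4 (Optimize): parent_id=3 -> Audit

SQL:
SELECT a.name AS item, b.name AS parent
FROM tasks a
LEFT JOIN tasks b ON a.parent_id = b.id

Result:
item     | parent  
---------+---------
Document | NULL    
Design   | Document
Audit    | Document
Optimize | Audit   


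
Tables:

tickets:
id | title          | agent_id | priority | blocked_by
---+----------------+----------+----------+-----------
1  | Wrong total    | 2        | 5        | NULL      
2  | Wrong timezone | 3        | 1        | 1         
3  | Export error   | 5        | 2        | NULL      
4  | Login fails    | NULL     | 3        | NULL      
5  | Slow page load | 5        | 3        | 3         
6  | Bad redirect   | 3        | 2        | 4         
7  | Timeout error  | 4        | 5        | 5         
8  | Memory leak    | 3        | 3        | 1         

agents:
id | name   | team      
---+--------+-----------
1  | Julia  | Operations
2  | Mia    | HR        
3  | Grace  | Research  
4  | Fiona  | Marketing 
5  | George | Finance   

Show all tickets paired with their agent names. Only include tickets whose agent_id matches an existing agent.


INNER JOIN keeps only tickets rows whose agent_id matches an id in agents. Walk through each ticket:
  - ticket 1 (Wrong total): agent_id=2 -> matches Mia
  - ticket 2 (Wrong timezone): agent_id=3 -> matches Grace
  - ticket 3 (Export error): agent_id=5 -> matches George
  - ticket 4 (Login fails): agent_id=NULL, no match -> dropped
  - ticket 5 (Slow page load): agent_id=5 -> matches George
  - ticket 6 (Bad redirect): agent_id=3 -> matches Grace
  - ticket 7 (Timeout error): agent_id=4 -> matches Fiona
  - ticket 8 (Memory leak): agent_id=3 -> matches Grace
So 1 of 8 rows is dropped.

SQL:
SELECT a.title, b.name AS agent
FROM tickets a
INNER JOIN agents b ON a.agent_id = b.id

Result:
title          | agent 
---------------+-------
Wrong total    | Mia   
Wrong timezone | Grace 
Export error   | George
Slow page load | George
Bad redirect   | Grace 
Timeout error  | Fiona 
Memory leak    | Grace 


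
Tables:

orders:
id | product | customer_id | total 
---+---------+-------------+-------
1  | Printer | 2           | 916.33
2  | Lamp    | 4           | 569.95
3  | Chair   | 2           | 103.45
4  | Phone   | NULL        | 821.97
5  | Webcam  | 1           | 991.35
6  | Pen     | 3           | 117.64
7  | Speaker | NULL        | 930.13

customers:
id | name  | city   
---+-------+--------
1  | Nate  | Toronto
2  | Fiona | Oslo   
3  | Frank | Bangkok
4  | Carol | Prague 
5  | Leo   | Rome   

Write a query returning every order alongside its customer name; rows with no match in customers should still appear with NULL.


LEFT JOIN keeps every row from orders (the left table); where customer_id has no match in customers, the customer columns become NULL. Walk through each order:
  - order 1 (Printer): customer_id=2 -> matches Fiona
  - order 2 (Lamp): customer_id=4 -> matches Carol
  - order 3 (Chair): customer_id=2 -> matches Fiona
  - order 4 (Phone): customer_id=NULL, no match -> kept with NULL
  - order 5 (Webcam): customer_id=1 -> matches Nate
  - order 6 (Pen): customer_id=3 -> matches Frank
  - order 7 (Speaker): customer_id=NULL, no match -> kept with NULL
All 7 rows appear; 2 have NULL customer.

SQL:
SELECT a.product, b.name AS customer
FROM orders a
LEFT JOIN customers b ON a.customer_id = b.id

Result:
product | customer
--------+---------
Printer | Fiona   
Lamp    | Carol   
Chair   | Fiona   
Phone   | NULL    
Webcam  | Nate    
Pen     | Frank   
Speaker | NULL    


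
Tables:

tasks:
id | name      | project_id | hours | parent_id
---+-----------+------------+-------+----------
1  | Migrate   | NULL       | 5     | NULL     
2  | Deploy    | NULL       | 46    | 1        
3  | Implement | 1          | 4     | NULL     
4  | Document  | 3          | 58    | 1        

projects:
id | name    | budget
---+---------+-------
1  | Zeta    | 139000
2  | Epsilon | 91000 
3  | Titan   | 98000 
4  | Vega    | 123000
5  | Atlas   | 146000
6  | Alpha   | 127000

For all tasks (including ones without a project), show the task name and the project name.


LEFT JOIN keeps every row from tasks (the left table); where project_id has no match in projects, the project columns become NULL. Walk through each task:
  - task 1 (Migrate): project_id=NULL, no match -> kept with NULL
  - task 2 (Deploy): project_id=NULL, no match -> kept with NULL
  - task 3 (Implement): project_id=1 -> matches Zeta
  - task 4 (Document): project_id=3 -> matches Titan
All 4 rows appear; 2 have NULL project.

SQL:
SELECT a.name, b.name AS project
FROM tasks a
LEFT JOIN projects b ON a.project_id = b.id

Result:
name      | project
----------+--------
Migrate   | NULL   
Deploy    | NULL   
Implement | Zeta   
Document  | Titan  


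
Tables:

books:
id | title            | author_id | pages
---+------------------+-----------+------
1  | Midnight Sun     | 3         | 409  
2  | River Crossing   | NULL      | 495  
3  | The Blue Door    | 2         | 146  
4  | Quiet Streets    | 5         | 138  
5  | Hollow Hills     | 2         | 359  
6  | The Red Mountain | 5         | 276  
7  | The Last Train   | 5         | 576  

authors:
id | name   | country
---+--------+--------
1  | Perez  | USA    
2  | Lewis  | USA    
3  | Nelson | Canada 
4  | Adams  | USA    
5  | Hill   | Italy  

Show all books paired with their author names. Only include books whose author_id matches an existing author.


INNER JOIN keeps only books rows whose author_id matches an id in authors. Walk through each book:
  - book 1 (Midnight Sun): author_id=3 -> matches Nelson
  - book 2 (River Crossing): author_id=NULL, no match -> dropped
  - book 3 (The Blue Door): author_id=2 -> matches Lewis
  - book 4 (Quiet Streets): author_id=5 -> matches Hill
  - book 5 (Hollow Hills): author_id=2 -> matches Lewis
  - book 6 (The Red Mountain): author_id=5 -> matches Hill
  - book 7 (The Last Train): author_id=5 -> matches Hill
So 1 of 7 rows is dropped.

SQL:
SELECT a.title, b.name AS author
FROM books a
INNER JOIN authors b ON a.author_id = b.id

Result:
title            | author
-----------------+-------
Midnight Sun     | Nelson
The Blue Door    | Lewis 
Quiet Streets    | Hill  
Hollow Hills     | Lewis 
The Red Mountain | Hill  
The Last Train   | Hill  


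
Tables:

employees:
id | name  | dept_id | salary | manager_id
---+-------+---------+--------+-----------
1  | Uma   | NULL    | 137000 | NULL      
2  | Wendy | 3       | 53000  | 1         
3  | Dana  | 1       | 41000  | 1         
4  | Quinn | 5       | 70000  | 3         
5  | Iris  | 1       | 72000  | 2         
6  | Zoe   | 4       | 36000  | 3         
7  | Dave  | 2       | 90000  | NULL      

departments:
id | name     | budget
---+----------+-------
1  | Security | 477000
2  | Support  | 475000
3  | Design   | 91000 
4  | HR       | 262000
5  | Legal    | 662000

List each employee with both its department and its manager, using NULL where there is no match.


Two LEFT JOINs from the same base table employees: one to departments via dept_id, one to employees itself via manager_id. Both are LEFT so every employee is preserved.
Match against departments:
  - employee 1 (Uma): dept_id=NULL, no match -> kept with NULL
  - employee 2 (Wendy): dept_id=3 -> matches Design
  - employee 3 (Dana): dept_id=1 -> matches Security
  - employee 4 (Quinn): dept_id=5 -> matches Legal
  - employee 5 (Iris): dept_id=1 -> matches Security
  - employee 6 (Zoe): dept_id=4 -> matches HR
  - employee 7 (Dave): dept_id=2 -> matches Support
Match against employees (self):
  - employee 1 (Uma): manager_id=NULL -> NULL
  - employee 2 (Wendy): manager_id=1 -> Uma
  - employee 3 (Dana): manager_id=1 -> Uma
  - employee 4 (Quinn): manager_id=3 -> Dana
  - employee 5 (Iris): manager_id=2 -> Wendy
  - employee 6 (Zoe): manager_id=3 -> Dana
  - employee 7 (Dave): manager_id=NULL -> NULL

SQL:
SELECT a.name, b.name AS department, c.name AS manager
FROM employees a
LEFT JOIN departments b ON a.dept_id = b.id
LEFT JOIN employees c ON a.manager_id = c.id

Result:
name  | department | manager
------+------------+--------
Uma   | NULL       | NULL   
Wendy | Design     | Uma    
Dana  | Security   | Uma    
Quinn | Legal      | Dana   
Iris  | Security   | Wendy  
Zoe   | HR         | Dana   
Dave  | Support    | NULL   


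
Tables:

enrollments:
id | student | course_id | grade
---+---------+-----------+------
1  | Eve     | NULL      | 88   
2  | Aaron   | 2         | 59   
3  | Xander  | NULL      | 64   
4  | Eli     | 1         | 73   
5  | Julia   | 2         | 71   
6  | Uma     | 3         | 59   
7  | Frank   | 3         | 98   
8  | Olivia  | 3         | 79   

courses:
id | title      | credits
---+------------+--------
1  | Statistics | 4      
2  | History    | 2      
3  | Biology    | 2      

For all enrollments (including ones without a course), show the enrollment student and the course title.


LEFT JOIN keeps every row from enrollments (the left table); where course_id has no match in courses, the course columns become NULL. Walk through each enrollment:
  - enrollment 1 (Eve): course_id=NULL, no match -> kept with NULL
  - enrollment 2 (Aaron): course_id=2 -> matches History
  - enrollment 3 (Xander): course_id=NULL, no match -> kept with NULL
  - enrollment 4 (Eli): course_id=1 -> matches Statistics
  - enrollment 5 (Julia): course_id=2 -> matches History
  - enrollment 6 (Uma): course_id=3 -> matches Biology
  - enrollment 7 (Frank): course_id=3 -> matches Biology
  - enrollment 8 (Olivia): course_id=3 -> matches Biology
All 8 rows appear; 2 have NULL course.

SQL:
SELECT a.student, b.title AS course
FROM enrollments a
LEFT JOIN courses b ON a.course_id = b.id

Result:
student | course    
--------+-----------
Eve     | NULL      
Aaron   | History   
Xander  | NULL      
Eli     | Statistics
Julia   | History   
Uma     | Biology   
Frank   | Biology   
Olivia  | Biology   


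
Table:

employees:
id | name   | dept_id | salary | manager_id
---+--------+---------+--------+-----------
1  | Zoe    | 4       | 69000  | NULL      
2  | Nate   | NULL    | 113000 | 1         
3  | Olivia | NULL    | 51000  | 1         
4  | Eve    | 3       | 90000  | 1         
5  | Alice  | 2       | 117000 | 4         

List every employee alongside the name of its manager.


This is a self-join: employees is joined to a second copy of itself, matching each row's manager_id to another row's id. Use LEFT JOIN so rows with manager_id=NULL are kept.
  - employee 1 (Zoe): manager_id=NULL -> NULL
  - employee 2 (Nate): manager_id=1 -> Zoe
  - employee 3 (Olivia): manager_id=1 -> Zoe
  - employee 4 (Eve): manager_id=1 -> Zoe
  - employee 5 (Alice): manager_id=4 -> Eve

SQL:
SELECT a.name AS item, b.name AS manager
FROM employees a
LEFT JOIN employees b ON a.manager_id = b.id

Result:
item   | manager
-------+--------
Zoe    | NULL   
Nate   | Zoe    
Olivia | Zoe    
Eve    | Zoe    
Alice  | Eve    


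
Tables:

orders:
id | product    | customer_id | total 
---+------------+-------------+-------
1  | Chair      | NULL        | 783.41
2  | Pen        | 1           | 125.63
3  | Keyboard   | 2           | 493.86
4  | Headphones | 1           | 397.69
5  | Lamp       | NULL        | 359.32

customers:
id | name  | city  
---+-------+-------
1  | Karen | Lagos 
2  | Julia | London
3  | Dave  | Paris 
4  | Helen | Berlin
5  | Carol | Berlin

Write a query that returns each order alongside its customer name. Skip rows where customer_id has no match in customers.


INNER JOIN keeps only orders rows whose customer_id matches an id in customers. Walk through each order:
  - order 1 (Chair): customer_id=NULL, no match -> dropped
  - order 2 (Pen): customer_id=1 -> matches Karen
  - order 3 (Keyboard): customer_id=2 -> matches Julia
  - order 4 (Headphones): customer_id=1 -> matches Karen
  - order 5 (Lamp): customer_id=NULL, no match -> dropped
So 2 of 5 rows are dropped.

SQL:
SELECT a.product, b.name AS customer
FROM orders a
INNER JOIN customers b ON a.customer_id = b.id

Result:
product    | customer
-----------+---------
Pen        | Karen   
Keyboard   | Julia   
Headphones | Karen   
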